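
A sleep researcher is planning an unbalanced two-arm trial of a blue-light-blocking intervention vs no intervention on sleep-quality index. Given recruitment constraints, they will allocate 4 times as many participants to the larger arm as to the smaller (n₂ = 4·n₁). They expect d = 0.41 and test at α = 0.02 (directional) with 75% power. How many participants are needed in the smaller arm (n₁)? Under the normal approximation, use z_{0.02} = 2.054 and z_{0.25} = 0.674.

With allocation ratio k = n₂/n₁ = 4, Var(x̄₁−x̄₂) = σ²(1/n₁ + 1/(k·n₁)) = σ²·(k+1)/(k·n₁).
So n₁ = (1 + 1/k)·((z_{α} + z_β)/d)² = 1.250 × (2.728/0.41)².
n₁ = 1.250 × 44.27 = 55.3.
Round up: n₁ = 56, giving n₂ = 4 × 56 = 224.

n₁ = 56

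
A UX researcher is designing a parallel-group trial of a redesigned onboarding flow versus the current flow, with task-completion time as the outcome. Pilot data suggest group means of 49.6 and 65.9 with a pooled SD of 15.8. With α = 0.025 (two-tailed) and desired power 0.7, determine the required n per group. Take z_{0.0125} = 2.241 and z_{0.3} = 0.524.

n = 15 per group

Cohen's d = |M₁ − M₂| / SD_pooled = |49.6 − 65.9| / 15.8 = 16.3 / 15.8 = 1.032.
For two independent groups with equal n: n = 2·((z_{α/2} + z_β) / d)².
z_{α/2} + z_β = 2.241 + 0.524 = 2.765.
n = 2 × (2.765 / 1.032)² = 2 × 2.679² = 2 × 7.18 = 14.4.
Round up to the next whole participant.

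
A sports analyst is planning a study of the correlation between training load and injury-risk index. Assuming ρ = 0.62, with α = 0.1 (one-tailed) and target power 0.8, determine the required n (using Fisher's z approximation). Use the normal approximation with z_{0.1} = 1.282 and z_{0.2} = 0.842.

Fisher's z: C = ½·ln((1+r)/(1−r)) = ½·ln(4.2632) = 0.7250.
n = ((z_{α} + z_β)/C)² + 3.
(1.282 + 0.842) / 0.7250 = 2.124 / 0.7250 = 2.930.
n = 2.930² + 3 = 8.58 + 3 = 11.6.
Round up.

n = 12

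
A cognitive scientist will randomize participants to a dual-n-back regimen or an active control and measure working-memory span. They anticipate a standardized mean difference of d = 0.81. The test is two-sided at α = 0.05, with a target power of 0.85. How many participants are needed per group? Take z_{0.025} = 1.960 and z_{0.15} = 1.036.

n = 28 per group

For two independent groups with equal n: n = 2·((z_{α/2} + z_β) / d)².
z_{α/2} + z_β = 1.960 + 1.036 = 2.996.
n = 2 × (2.996 / 0.81)² = 2 × 3.699² = 2 × 13.68 = 27.4.
Round up to the next whole participant.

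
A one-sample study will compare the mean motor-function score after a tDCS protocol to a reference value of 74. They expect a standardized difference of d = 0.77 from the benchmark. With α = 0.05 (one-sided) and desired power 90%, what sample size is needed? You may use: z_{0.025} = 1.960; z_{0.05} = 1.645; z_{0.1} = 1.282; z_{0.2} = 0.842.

n = 15

For a one-sample test: n = ((z_{α} + z_β) / d)².
z_{α} + z_β = 1.645 + 1.282 = 2.927.
n = (2.927 / 0.77)² = 3.801² = 14.45.
Round up.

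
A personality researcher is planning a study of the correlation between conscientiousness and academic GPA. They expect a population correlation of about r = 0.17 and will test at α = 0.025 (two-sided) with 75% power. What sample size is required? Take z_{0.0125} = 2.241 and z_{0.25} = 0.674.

Fisher's z: C = ½·ln((1+r)/(1−r)) = ½·ln(1.4096) = 0.1717.
n = ((z_{α/2} + z_β)/C)² + 3.
(2.241 + 0.674) / 0.1717 = 2.915 / 0.1717 = 16.977.
n = 16.977² + 3 = 288.23 + 3 = 291.2.
Round up.

n = 292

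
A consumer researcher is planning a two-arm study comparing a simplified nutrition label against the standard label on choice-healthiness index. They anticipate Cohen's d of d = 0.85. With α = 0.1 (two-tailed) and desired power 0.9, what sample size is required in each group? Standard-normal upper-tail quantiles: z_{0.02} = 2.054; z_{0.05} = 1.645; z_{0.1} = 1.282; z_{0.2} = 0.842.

n = 24 per group

For two independent groups with equal n: n = 2·((z_{α/2} + z_β) / d)².
z_{α/2} + z_β = 1.645 + 1.282 = 2.927.
n = 2 × (2.927 / 0.85)² = 2 × 3.444² = 2 × 11.86 = 23.7.
Round up to the next whole participant.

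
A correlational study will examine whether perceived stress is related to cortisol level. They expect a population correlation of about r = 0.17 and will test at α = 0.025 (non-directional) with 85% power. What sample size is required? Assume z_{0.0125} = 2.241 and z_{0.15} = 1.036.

n = 368

Fisher's z: C = ½·ln((1+r)/(1−r)) = ½·ln(1.4096) = 0.1717.
n = ((z_{α/2} + z_β)/C)² + 3.
(2.241 + 1.036) / 0.1717 = 3.277 / 0.1717 = 19.086.
n = 19.086² + 3 = 364.26 + 3 = 367.3.
Round up.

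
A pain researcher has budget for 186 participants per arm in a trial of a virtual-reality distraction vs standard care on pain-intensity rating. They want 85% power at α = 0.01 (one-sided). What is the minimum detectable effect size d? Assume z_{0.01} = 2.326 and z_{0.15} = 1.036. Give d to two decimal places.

For two independent groups of n = 186 each: d_min = (z_{α} + z_β)·√(2/n).
z-sum = 2.326 + 1.036 = 3.362.
d_min = 3.362 × √(2/186) = 3.362 × 0.1037 = 0.349.

d_min ≈ 0.35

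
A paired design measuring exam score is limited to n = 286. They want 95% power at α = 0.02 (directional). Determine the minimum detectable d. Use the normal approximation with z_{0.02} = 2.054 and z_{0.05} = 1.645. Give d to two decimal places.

For a single sample (or paired design) of n = 286: d_min = (z_{α} + z_β)/√n.
z-sum = 2.054 + 1.645 = 3.699.
d_min = 3.699 / √286 = 3.699 / 16.912 = 0.219.

d_min ≈ 0.22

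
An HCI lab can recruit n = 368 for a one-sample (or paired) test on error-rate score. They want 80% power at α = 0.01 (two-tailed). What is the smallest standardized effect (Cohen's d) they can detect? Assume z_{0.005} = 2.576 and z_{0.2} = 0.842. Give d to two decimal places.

d_min ≈ 0.18

For a single sample (or paired design) of n = 368: d_min = (z_{α/2} + z_β)/√n.
z-sum = 2.576 + 0.842 = 3.418.
d_min = 3.418 / √368 = 3.418 / 19.183 = 0.178.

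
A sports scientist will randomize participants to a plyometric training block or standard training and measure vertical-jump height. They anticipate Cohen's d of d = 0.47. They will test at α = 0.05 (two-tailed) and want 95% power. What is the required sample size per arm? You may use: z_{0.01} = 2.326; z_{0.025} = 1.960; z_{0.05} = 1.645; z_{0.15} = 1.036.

For two independent groups with equal n: n = 2·((z_{α/2} + z_β) / d)².
z_{α/2} + z_β = 1.960 + 1.645 = 3.605.
n = 2 × (3.605 / 0.47)² = 2 × 7.670² = 2 × 58.83 = 117.7.
Round up to the next whole participant.

n = 118 per group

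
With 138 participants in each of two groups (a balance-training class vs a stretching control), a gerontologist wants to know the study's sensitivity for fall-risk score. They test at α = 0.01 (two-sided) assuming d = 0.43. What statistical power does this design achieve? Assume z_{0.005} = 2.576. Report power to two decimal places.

power ≈ 0.84

For two equal groups, power = Φ(d·√(n/2) − z_{α/2}).
d·√(n/2) = 0.43 × √(138/2) = 0.43 × 8.307 = 3.572.
z_β = 3.572 − 2.576 = 0.996.
Power = Φ(0.996) = 0.840.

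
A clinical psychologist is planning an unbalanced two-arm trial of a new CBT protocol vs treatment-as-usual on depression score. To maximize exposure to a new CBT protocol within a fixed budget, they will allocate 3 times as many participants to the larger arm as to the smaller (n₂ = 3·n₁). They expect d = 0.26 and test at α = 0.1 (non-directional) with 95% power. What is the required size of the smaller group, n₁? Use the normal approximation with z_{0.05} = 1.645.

With allocation ratio k = n₂/n₁ = 3, Var(x̄₁−x̄₂) = σ²(1/n₁ + 1/(k·n₁)) = σ²·(k+1)/(k·n₁).
So n₁ = (1 + 1/k)·((z_{α/2} + z_β)/d)² = 1.333 × (3.290/0.26)².
n₁ = 1.333 × 160.12 = 213.5.
Round up: n₁ = 214, giving n₂ = 3 × 214 = 642.

n₁ = 214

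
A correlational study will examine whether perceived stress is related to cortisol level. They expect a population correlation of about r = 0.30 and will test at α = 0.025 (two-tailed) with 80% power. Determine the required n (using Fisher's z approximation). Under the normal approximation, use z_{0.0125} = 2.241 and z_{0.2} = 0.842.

n = 103

Fisher's z: C = ½·ln((1+r)/(1−r)) = ½·ln(1.8571) = 0.3095.
n = ((z_{α/2} + z_β)/C)² + 3.
(2.241 + 0.842) / 0.3095 = 3.083 / 0.3095 = 9.961.
n = 9.961² + 3 = 99.23 + 3 = 102.2.
Round up.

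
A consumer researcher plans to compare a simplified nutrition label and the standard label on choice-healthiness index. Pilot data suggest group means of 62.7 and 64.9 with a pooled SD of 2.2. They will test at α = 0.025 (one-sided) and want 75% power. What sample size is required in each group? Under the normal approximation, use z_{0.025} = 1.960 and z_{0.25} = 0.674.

Cohen's d = |M₁ − M₂| / SD_pooled = |62.7 − 64.9| / 2.2 = 2.2 / 2.2 = 1.000.
For two independent groups with equal n: n = 2·((z_{α} + z_β) / d)².
z_{α} + z_β = 1.960 + 0.674 = 2.634.
n = 2 × (2.634 / 1.000)² = 2 × 2.634² = 2 × 6.94 = 13.9.
Round up to the next whole participant.

n = 14 per group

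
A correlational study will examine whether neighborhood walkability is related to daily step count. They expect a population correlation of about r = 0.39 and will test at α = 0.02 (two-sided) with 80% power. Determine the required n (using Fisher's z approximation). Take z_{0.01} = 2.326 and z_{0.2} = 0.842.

Fisher's z: C = ½·ln((1+r)/(1−r)) = ½·ln(2.2787) = 0.4118.
n = ((z_{α/2} + z_β)/C)² + 3.
(2.326 + 0.842) / 0.4118 = 3.168 / 0.4118 = 7.693.
n = 7.693² + 3 = 59.18 + 3 = 62.2.
Round up.

n = 63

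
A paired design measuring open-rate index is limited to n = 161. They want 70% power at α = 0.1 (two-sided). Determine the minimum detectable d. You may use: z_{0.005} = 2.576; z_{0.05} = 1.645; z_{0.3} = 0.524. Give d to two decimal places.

d_min ≈ 0.17

For a single sample (or paired design) of n = 161: d_min = (z_{α/2} + z_β)/√n.
z-sum = 1.645 + 0.524 = 2.169.
d_min = 2.169 / √161 = 2.169 / 12.689 = 0.171.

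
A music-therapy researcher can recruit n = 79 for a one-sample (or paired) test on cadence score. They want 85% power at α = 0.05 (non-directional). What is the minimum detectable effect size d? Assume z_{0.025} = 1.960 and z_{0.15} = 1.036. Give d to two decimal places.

d_min ≈ 0.34

For a single sample (or paired design) of n = 79: d_min = (z_{α/2} + z_β)/√n.
z-sum = 1.960 + 1.036 = 2.996.
d_min = 2.996 / √79 = 2.996 / 8.888 = 0.337.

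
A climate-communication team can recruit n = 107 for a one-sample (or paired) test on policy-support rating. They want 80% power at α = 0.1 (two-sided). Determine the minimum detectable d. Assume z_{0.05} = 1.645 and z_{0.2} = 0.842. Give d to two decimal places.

For a single sample (or paired design) of n = 107: d_min = (z_{α/2} + z_β)/√n.
z-sum = 1.645 + 0.842 = 2.487.
d_min = 2.487 / √107 = 2.487 / 10.344 = 0.240.

d_min ≈ 0.24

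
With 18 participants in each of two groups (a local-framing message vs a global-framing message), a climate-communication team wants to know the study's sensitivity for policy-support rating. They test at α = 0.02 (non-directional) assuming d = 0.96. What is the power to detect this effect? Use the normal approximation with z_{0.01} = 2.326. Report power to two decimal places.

For two equal groups, power = Φ(d·√(n/2) − z_{α/2}).
d·√(n/2) = 0.96 × √(18/2) = 0.96 × 3.000 = 2.880.
z_β = 2.880 − 2.326 = 0.554.
Power = Φ(0.554) = 0.710.

power ≈ 0.71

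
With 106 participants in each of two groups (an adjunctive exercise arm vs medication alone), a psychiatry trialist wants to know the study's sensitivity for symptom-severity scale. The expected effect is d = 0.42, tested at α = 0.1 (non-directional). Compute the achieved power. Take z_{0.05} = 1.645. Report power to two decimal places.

For two equal groups, power = Φ(d·√(n/2) − z_{α/2}).
d·√(n/2) = 0.42 × √(106/2) = 0.42 × 7.280 = 3.058.
z_β = 3.058 − 1.645 = 1.413.
Power = Φ(1.413) = 0.921.

power ≈ 0.92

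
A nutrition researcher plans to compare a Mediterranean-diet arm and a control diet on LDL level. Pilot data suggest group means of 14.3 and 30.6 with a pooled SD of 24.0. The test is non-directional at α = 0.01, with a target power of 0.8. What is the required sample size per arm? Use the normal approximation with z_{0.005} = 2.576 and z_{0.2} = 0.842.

n = 51 per group

Cohen's d = |M₁ − M₂| / SD_pooled = |14.3 − 30.6| / 24.0 = 16.3 / 24.0 = 0.679.
For two independent groups with equal n: n = 2·((z_{α/2} + z_β) / d)².
z_{α/2} + z_β = 2.576 + 0.842 = 3.418.
n = 2 × (3.418 / 0.679)² = 2 × 5.034² = 2 × 25.34 = 50.7.
Round up to the next whole participant.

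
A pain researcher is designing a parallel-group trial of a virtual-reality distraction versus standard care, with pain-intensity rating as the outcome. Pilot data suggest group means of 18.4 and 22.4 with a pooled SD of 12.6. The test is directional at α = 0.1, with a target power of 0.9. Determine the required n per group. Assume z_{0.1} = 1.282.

n = 131 per group

Cohen's d = |M₁ − M₂| / SD_pooled = |18.4 − 22.4| / 12.6 = 4.0 / 12.6 = 0.317.
For two independent groups with equal n: n = 2·((z_{α} + z_β) / d)².
z_{α} + z_β = 1.282 + 1.282 = 2.564.
n = 2 × (2.564 / 0.317)² = 2 × 8.088² = 2 × 65.42 = 130.8.
Round up to the next whole participant.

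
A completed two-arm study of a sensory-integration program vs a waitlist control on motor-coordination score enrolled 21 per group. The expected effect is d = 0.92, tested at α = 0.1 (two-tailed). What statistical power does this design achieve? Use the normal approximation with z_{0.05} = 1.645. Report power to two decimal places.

power ≈ 0.91

For two equal groups, power = Φ(d·√(n/2) − z_{α/2}).
d·√(n/2) = 0.92 × √(21/2) = 0.92 × 3.240 = 2.981.
z_β = 2.981 − 1.645 = 1.336.
Power = Φ(1.336) = 0.909.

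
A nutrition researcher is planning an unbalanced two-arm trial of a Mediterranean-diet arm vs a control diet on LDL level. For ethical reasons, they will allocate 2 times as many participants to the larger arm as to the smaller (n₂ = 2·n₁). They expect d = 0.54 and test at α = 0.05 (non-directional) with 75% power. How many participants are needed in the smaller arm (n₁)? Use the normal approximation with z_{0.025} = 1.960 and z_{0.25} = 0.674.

n₁ = 36

With allocation ratio k = n₂/n₁ = 2, Var(x̄₁−x̄₂) = σ²(1/n₁ + 1/(k·n₁)) = σ²·(k+1)/(k·n₁).
So n₁ = (1 + 1/k)·((z_{α/2} + z_β)/d)² = 1.500 × (2.634/0.54)².
n₁ = 1.500 × 23.79 = 35.7.
Round up: n₁ = 36, giving n₂ = 2 × 36 = 72.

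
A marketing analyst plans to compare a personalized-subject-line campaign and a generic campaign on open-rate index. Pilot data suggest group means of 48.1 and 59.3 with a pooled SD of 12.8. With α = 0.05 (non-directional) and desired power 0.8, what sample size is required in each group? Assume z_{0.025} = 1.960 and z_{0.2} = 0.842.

n = 21 per group

Cohen's d = |M₁ − M₂| / SD_pooled = |48.1 − 59.3| / 12.8 = 11.2 / 12.8 = 0.875.
For two independent groups with equal n: n = 2·((z_{α/2} + z_β) / d)².
z_{α/2} + z_β = 1.960 + 0.842 = 2.802.
n = 2 × (2.802 / 0.875)² = 2 × 3.202² = 2 × 10.25 = 20.5.
Round up to the next whole participant.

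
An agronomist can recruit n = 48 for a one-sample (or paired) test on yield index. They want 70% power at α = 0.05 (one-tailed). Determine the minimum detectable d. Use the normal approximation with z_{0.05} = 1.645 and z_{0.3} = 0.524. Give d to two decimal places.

For a single sample (or paired design) of n = 48: d_min = (z_{α} + z_β)/√n.
z-sum = 1.645 + 0.524 = 2.169.
d_min = 2.169 / √48 = 2.169 / 6.928 = 0.313.

d_min ≈ 0.31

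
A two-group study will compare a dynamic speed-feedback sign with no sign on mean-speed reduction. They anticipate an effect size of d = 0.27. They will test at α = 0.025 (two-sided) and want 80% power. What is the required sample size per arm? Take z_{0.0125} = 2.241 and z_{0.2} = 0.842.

For two independent groups with equal n: n = 2·((z_{α/2} + z_β) / d)².
z_{α/2} + z_β = 2.241 + 0.842 = 3.083.
n = 2 × (3.083 / 0.27)² = 2 × 11.419² = 2 × 130.38 = 260.8.
Round up to the next whole participant.

n = 261 per group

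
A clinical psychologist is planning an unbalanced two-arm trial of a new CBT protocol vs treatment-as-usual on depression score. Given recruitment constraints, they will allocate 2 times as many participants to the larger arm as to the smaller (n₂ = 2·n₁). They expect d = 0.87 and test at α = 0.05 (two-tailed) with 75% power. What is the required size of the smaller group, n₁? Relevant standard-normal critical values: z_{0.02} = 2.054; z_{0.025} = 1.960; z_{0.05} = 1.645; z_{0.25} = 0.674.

n₁ = 14

With allocation ratio k = n₂/n₁ = 2, Var(x̄₁−x̄₂) = σ²(1/n₁ + 1/(k·n₁)) = σ²·(k+1)/(k·n₁).
So n₁ = (1 + 1/k)·((z_{α/2} + z_β)/d)² = 1.500 × (2.634/0.87)².
n₁ = 1.500 × 9.17 = 13.7.
Round up: n₁ = 14, giving n₂ = 2 × 14 = 28.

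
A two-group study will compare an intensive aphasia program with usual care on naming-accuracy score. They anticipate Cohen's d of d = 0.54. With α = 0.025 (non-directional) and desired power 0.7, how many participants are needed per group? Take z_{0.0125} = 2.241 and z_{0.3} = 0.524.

n = 53 per group

For two independent groups with equal n: n = 2·((z_{α/2} + z_β) / d)².
z_{α/2} + z_β = 2.241 + 0.524 = 2.765.
n = 2 × (2.765 / 0.54)² = 2 × 5.120² = 2 × 26.22 = 52.4.
Round up to the next whole participant.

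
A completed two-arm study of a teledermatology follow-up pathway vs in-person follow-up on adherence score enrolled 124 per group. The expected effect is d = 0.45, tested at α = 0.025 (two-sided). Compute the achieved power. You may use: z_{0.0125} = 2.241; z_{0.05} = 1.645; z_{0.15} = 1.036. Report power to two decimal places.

power ≈ 0.90

For two equal groups, power = Φ(d·√(n/2) − z_{α/2}).
d·√(n/2) = 0.45 × √(124/2) = 0.45 × 7.874 = 3.543.
z_β = 3.543 − 2.241 = 1.302.
Power = Φ(1.302) = 0.904.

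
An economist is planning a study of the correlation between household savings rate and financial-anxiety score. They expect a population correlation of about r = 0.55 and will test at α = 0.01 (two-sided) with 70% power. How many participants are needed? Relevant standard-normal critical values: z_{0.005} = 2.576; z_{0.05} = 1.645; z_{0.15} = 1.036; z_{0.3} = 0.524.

Fisher's z: C = ½·ln((1+r)/(1−r)) = ½·ln(3.4444) = 0.6184.
n = ((z_{α/2} + z_β)/C)² + 3.
(2.576 + 0.524) / 0.6184 = 3.100 / 0.6184 = 5.013.
n = 5.013² + 3 = 25.13 + 3 = 28.1.
Round up.

n = 29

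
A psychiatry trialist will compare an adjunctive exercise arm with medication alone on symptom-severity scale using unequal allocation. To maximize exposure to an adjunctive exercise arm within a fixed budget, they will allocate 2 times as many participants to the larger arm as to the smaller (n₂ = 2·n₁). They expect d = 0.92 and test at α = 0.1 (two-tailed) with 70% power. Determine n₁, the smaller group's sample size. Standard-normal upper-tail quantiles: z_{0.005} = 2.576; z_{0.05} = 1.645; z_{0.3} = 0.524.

With allocation ratio k = n₂/n₁ = 2, Var(x̄₁−x̄₂) = σ²(1/n₁ + 1/(k·n₁)) = σ²·(k+1)/(k·n₁).
So n₁ = (1 + 1/k)·((z_{α/2} + z_β)/d)² = 1.500 × (2.169/0.92)².
n₁ = 1.500 × 5.56 = 8.3.
Round up: n₁ = 9, giving n₂ = 2 × 9 = 18.

n₁ = 9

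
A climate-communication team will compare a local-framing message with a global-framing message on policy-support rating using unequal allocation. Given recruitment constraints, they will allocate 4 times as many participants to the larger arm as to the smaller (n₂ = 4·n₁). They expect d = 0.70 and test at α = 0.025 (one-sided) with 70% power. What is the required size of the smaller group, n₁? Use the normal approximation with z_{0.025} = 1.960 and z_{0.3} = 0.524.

n₁ = 16

With allocation ratio k = n₂/n₁ = 4, Var(x̄₁−x̄₂) = σ²(1/n₁ + 1/(k·n₁)) = σ²·(k+1)/(k·n₁).
So n₁ = (1 + 1/k)·((z_{α} + z_β)/d)² = 1.250 × (2.484/0.70)².
n₁ = 1.250 × 12.59 = 15.7.
Round up: n₁ = 16, giving n₂ = 4 × 16 = 64.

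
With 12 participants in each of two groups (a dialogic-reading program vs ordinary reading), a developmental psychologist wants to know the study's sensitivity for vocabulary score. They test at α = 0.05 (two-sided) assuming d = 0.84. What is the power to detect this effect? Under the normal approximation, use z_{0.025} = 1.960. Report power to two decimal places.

For two equal groups, power = Φ(d·√(n/2) − z_{α/2}).
d·√(n/2) = 0.84 × √(12/2) = 0.84 × 2.449 = 2.058.
z_β = 2.058 − 1.960 = 0.098.
Power = Φ(0.098) = 0.539.

power ≈ 0.54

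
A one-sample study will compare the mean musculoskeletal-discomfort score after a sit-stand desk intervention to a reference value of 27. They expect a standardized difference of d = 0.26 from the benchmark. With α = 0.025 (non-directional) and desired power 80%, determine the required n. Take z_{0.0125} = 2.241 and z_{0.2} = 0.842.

For a one-sample test: n = ((z_{α/2} + z_β) / d)².
z_{α/2} + z_β = 2.241 + 0.842 = 3.083.
n = (3.083 / 0.26)² = 11.858² = 140.60.
Round up.

n = 141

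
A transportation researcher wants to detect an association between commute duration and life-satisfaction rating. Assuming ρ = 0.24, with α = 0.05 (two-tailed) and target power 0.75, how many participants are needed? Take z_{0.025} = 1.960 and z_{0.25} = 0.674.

n = 119

Fisher's z: C = ½·ln((1+r)/(1−r)) = ½·ln(1.6316) = 0.2448.
n = ((z_{α/2} + z_β)/C)² + 3.
(1.960 + 0.674) / 0.2448 = 2.634 / 0.2448 = 10.760.
n = 10.760² + 3 = 115.77 + 3 = 118.8.
Round up.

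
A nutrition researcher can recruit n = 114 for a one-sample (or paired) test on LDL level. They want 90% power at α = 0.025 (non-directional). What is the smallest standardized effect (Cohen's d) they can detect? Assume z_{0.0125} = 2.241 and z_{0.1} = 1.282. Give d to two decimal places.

For a single sample (or paired design) of n = 114: d_min = (z_{α/2} + z_β)/√n.
z-sum = 2.241 + 1.282 = 3.523.
d_min = 3.523 / √114 = 3.523 / 10.677 = 0.330.

d_min ≈ 0.33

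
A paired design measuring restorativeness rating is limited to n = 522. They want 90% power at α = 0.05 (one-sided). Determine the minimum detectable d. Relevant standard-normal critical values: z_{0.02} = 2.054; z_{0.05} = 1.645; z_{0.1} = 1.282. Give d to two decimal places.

d_min ≈ 0.13

For a single sample (or paired design) of n = 522: d_min = (z_{α} + z_β)/√n.
z-sum = 1.645 + 1.282 = 2.927.
d_min = 2.927 / √522 = 2.927 / 22.847 = 0.128.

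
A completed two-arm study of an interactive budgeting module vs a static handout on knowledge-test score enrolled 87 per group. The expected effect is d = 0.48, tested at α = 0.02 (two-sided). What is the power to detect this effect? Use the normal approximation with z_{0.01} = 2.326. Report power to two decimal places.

power ≈ 0.80

For two equal groups, power = Φ(d·√(n/2) − z_{α/2}).
d·√(n/2) = 0.48 × √(87/2) = 0.48 × 6.595 = 3.166.
z_β = 3.166 − 2.326 = 0.840.
Power = Φ(0.840) = 0.799.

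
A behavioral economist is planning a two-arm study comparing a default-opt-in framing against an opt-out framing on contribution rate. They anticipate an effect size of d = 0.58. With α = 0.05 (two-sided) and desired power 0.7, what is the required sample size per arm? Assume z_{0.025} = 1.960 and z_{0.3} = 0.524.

n = 37 per group

For two independent groups with equal n: n = 2·((z_{α/2} + z_β) / d)².
z_{α/2} + z_β = 1.960 + 0.524 = 2.484.
n = 2 × (2.484 / 0.58)² = 2 × 4.283² = 2 × 18.34 = 36.7.
Round up to the next whole participant.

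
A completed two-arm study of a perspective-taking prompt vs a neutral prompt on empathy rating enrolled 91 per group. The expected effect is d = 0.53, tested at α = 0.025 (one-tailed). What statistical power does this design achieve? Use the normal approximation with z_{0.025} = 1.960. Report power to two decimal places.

power ≈ 0.95

For two equal groups, power = Φ(d·√(n/2) − z_{α}).
d·√(n/2) = 0.53 × √(91/2) = 0.53 × 6.745 = 3.575.
z_β = 3.575 − 1.960 = 1.615.
Power = Φ(1.615) = 0.947.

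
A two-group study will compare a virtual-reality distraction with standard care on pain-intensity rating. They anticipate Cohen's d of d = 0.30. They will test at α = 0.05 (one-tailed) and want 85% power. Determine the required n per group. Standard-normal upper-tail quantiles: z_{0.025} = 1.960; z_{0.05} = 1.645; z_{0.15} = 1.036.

For two independent groups with equal n: n = 2·((z_{α} + z_β) / d)².
z_{α} + z_β = 1.645 + 1.036 = 2.681.
n = 2 × (2.681 / 0.30)² = 2 × 8.937² = 2 × 79.86 = 159.7.
Round up to the next whole participant.

n = 160 per group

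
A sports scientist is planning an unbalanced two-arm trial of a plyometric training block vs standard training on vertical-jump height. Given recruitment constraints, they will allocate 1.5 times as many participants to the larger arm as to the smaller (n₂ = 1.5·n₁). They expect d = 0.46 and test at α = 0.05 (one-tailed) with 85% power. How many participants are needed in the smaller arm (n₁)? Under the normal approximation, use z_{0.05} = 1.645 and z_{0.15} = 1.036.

With allocation ratio k = n₂/n₁ = 1.5, Var(x̄₁−x̄₂) = σ²(1/n₁ + 1/(k·n₁)) = σ²·(k+1)/(k·n₁).
So n₁ = (1 + 1/k)·((z_{α} + z_β)/d)² = 1.667 × (2.681/0.46)².
n₁ = 1.667 × 33.97 = 56.6.
Round up: n₁ = 57, giving n₂ = ⌈1.5 × 57⌉ = ⌈85.5⌉ = 86.

n₁ = 57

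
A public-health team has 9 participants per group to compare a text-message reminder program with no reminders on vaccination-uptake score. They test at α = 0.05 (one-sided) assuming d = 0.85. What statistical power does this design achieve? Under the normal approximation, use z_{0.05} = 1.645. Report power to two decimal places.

power ≈ 0.56

For two equal groups, power = Φ(d·√(n/2) − z_{α}).
d·√(n/2) = 0.85 × √(9/2) = 0.85 × 2.121 = 1.803.
z_β = 1.803 − 1.645 = 0.158.
Power = Φ(0.158) = 0.563.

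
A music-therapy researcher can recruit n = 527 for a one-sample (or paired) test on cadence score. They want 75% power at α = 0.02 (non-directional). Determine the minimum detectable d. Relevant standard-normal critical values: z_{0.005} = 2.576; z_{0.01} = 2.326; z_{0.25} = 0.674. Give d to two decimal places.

For a single sample (or paired design) of n = 527: d_min = (z_{α/2} + z_β)/√n.
z-sum = 2.326 + 0.674 = 3.000.
d_min = 3.000 / √527 = 3.000 / 22.956 = 0.131.

d_min ≈ 0.13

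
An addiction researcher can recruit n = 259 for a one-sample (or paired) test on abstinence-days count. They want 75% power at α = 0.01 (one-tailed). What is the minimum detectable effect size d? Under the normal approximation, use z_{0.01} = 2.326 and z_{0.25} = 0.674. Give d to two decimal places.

d_min ≈ 0.19

For a single sample (or paired design) of n = 259: d_min = (z_{α} + z_β)/√n.
z-sum = 2.326 + 0.674 = 3.000.
d_min = 3.000 / √259 = 3.000 / 16.093 = 0.186.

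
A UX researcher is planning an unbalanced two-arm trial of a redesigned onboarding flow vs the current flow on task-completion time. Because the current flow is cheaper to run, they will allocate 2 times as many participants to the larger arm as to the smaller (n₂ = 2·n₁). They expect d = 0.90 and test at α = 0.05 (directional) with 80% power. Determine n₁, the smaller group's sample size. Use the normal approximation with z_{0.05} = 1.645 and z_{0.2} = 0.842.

n₁ = 12

With allocation ratio k = n₂/n₁ = 2, Var(x̄₁−x̄₂) = σ²(1/n₁ + 1/(k·n₁)) = σ²·(k+1)/(k·n₁).
So n₁ = (1 + 1/k)·((z_{α} + z_β)/d)² = 1.500 × (2.487/0.90)².
n₁ = 1.500 × 7.64 = 11.5.
Round up: n₁ = 12, giving n₂ = 2 × 12 = 24.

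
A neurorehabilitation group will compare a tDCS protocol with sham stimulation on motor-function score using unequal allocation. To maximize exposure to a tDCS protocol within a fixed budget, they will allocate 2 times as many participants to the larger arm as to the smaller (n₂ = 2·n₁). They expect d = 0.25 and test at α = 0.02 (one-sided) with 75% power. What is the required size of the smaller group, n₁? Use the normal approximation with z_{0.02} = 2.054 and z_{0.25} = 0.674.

With allocation ratio k = n₂/n₁ = 2, Var(x̄₁−x̄₂) = σ²(1/n₁ + 1/(k·n₁)) = σ²·(k+1)/(k·n₁).
So n₁ = (1 + 1/k)·((z_{α} + z_β)/d)² = 1.500 × (2.728/0.25)².
n₁ = 1.500 × 119.07 = 178.6.
Round up: n₁ = 179, giving n₂ = 2 × 179 = 358.

n₁ = 179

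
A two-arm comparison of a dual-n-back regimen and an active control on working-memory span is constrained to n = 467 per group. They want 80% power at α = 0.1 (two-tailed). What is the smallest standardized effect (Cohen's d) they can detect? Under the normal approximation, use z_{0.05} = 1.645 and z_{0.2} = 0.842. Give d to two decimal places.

For two independent groups of n = 467 each: d_min = (z_{α/2} + z_β)·√(2/n).
z-sum = 1.645 + 0.842 = 2.487.
d_min = 2.487 × √(2/467) = 2.487 × 0.0654 = 0.163.

d_min ≈ 0.16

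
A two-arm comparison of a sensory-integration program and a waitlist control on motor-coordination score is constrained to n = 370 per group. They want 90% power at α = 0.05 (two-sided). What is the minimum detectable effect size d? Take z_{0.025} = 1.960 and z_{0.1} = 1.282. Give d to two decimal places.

d_min ≈ 0.24

For two independent groups of n = 370 each: d_min = (z_{α/2} + z_β)·√(2/n).
z-sum = 1.960 + 1.282 = 3.242.
d_min = 3.242 × √(2/370) = 3.242 × 0.0735 = 0.238.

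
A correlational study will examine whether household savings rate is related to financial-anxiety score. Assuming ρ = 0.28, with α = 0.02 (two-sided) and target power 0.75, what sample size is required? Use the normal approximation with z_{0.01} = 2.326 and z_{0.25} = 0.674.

Fisher's z: C = ½·ln((1+r)/(1−r)) = ½·ln(1.7778) = 0.2877.
n = ((z_{α/2} + z_β)/C)² + 3.
(2.326 + 0.674) / 0.2877 = 3.000 / 0.2877 = 10.428.
n = 10.428² + 3 = 108.73 + 3 = 111.7.
Round up.

n = 112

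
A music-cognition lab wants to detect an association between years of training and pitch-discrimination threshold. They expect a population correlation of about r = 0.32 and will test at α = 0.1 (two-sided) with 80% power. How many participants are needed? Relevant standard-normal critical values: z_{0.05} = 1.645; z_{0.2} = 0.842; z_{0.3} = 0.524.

Fisher's z: C = ½·ln((1+r)/(1−r)) = ½·ln(1.9412) = 0.3316.
n = ((z_{α/2} + z_β)/C)² + 3.
(1.645 + 0.842) / 0.3316 = 2.487 / 0.3316 = 7.500.
n = 7.500² + 3 = 56.25 + 3 = 59.2.
Round up.

n = 60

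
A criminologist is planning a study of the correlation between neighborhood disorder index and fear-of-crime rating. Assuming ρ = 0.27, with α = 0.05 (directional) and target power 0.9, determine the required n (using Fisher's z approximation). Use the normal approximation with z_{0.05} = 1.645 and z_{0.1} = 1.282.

Fisher's z: C = ½·ln((1+r)/(1−r)) = ½·ln(1.7397) = 0.2769.
n = ((z_{α} + z_β)/C)² + 3.
(1.645 + 1.282) / 0.2769 = 2.927 / 0.2769 = 10.571.
n = 10.571² + 3 = 111.74 + 3 = 114.7.
Round up.

n = 115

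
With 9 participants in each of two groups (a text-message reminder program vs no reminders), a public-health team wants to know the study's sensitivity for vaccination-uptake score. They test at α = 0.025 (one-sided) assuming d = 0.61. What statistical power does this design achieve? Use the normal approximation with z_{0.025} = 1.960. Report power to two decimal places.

For two equal groups, power = Φ(d·√(n/2) − z_{α}).
d·√(n/2) = 0.61 × √(9/2) = 0.61 × 2.121 = 1.294.
z_β = 1.294 − 1.960 = -0.666.
Power = Φ(-0.666) = 0.253.

power ≈ 0.25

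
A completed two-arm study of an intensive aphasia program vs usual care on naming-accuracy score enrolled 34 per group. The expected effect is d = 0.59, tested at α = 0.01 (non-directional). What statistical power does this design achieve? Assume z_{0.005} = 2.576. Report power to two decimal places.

For two equal groups, power = Φ(d·√(n/2) − z_{α/2}).
d·√(n/2) = 0.59 × √(34/2) = 0.59 × 4.123 = 2.433.
z_β = 2.433 − 2.576 = -0.143.
Power = Φ(-0.143) = 0.443.

power ≈ 0.44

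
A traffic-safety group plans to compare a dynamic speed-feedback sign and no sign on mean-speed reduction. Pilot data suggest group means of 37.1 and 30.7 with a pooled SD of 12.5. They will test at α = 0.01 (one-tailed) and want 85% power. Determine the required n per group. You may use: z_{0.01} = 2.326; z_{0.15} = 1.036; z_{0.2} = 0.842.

Cohen's d = |M₁ − M₂| / SD_pooled = |37.1 − 30.7| / 12.5 = 6.4 / 12.5 = 0.512.
For two independent groups with equal n: n = 2·((z_{α} + z_β) / d)².
z_{α} + z_β = 2.326 + 1.036 = 3.362.
n = 2 × (3.362 / 0.512)² = 2 × 6.566² = 2 × 43.12 = 86.2.
Round up to the next whole participant.

n = 87 per group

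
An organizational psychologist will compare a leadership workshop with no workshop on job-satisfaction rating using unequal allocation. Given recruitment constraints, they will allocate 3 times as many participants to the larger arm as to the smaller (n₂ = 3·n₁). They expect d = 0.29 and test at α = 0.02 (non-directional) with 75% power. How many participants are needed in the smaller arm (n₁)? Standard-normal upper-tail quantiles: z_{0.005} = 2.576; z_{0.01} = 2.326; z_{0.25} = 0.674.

n₁ = 143

With allocation ratio k = n₂/n₁ = 3, Var(x̄₁−x̄₂) = σ²(1/n₁ + 1/(k·n₁)) = σ²·(k+1)/(k·n₁).
So n₁ = (1 + 1/k)·((z_{α/2} + z_β)/d)² = 1.333 × (3.000/0.29)².
n₁ = 1.333 × 107.02 = 142.7.
Round up: n₁ = 143, giving n₂ = 3 × 143 = 429.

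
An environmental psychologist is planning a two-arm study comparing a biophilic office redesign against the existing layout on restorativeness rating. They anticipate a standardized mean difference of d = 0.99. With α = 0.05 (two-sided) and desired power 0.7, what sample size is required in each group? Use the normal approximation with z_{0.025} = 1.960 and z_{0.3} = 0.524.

For two independent groups with equal n: n = 2·((z_{α/2} + z_β) / d)².
z_{α/2} + z_β = 1.960 + 0.524 = 2.484.
n = 2 × (2.484 / 0.99)² = 2 × 2.509² = 2 × 6.30 = 12.6.
Round up to the next whole participant.

n = 13 per group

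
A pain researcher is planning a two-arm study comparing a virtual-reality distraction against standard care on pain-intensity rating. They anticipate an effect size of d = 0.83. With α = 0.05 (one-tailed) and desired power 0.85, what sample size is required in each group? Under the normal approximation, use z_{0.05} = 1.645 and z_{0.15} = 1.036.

For two independent groups with equal n: n = 2·((z_{α} + z_β) / d)².
z_{α} + z_β = 1.645 + 1.036 = 2.681.
n = 2 × (2.681 / 0.83)² = 2 × 3.230² = 2 × 10.43 = 20.9.
Round up to the next whole participant.

n = 21 per group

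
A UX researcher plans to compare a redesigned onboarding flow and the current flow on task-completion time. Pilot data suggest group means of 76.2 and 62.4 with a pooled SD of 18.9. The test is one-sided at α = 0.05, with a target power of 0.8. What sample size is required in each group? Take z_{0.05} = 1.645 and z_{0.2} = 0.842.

Cohen's d = |M₁ − M₂| / SD_pooled = |76.2 − 62.4| / 18.9 = 13.8 / 18.9 = 0.730.
For two independent groups with equal n: n = 2·((z_{α} + z_β) / d)².
z_{α} + z_β = 1.645 + 0.842 = 2.487.
n = 2 × (2.487 / 0.730)² = 2 × 3.407² = 2 × 11.61 = 23.2.
Round up to the next whole participant.

n = 24 per group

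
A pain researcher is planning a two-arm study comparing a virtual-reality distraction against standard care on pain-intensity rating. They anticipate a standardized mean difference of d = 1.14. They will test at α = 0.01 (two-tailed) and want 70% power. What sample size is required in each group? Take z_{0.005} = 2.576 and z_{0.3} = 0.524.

For two independent groups with equal n: n = 2·((z_{α/2} + z_β) / d)².
z_{α/2} + z_β = 2.576 + 0.524 = 3.100.
n = 2 × (3.100 / 1.14)² = 2 × 2.719² = 2 × 7.39 = 14.8.
Round up to the next whole participant.

n = 15 per group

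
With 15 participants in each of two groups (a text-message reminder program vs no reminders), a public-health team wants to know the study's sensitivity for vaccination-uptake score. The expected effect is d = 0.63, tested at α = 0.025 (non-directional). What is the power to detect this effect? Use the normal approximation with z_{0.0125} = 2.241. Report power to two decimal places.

For two equal groups, power = Φ(d·√(n/2) − z_{α/2}).
d·√(n/2) = 0.63 × √(15/2) = 0.63 × 2.739 = 1.725.
z_β = 1.725 − 2.241 = -0.516.
Power = Φ(-0.516) = 0.303.

power ≈ 0.30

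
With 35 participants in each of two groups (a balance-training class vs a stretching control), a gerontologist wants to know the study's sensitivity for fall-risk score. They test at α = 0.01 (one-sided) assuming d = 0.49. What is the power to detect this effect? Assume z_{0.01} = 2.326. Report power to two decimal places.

For two equal groups, power = Φ(d·√(n/2) − z_{α}).
d·√(n/2) = 0.49 × √(35/2) = 0.49 × 4.183 = 2.050.
z_β = 2.050 − 2.326 = -0.276.
Power = Φ(-0.276) = 0.391.

power ≈ 0.39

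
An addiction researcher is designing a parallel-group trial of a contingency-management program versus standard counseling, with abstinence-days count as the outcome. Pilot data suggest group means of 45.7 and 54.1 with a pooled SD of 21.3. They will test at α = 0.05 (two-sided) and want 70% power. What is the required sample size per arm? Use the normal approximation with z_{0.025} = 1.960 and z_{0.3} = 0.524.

n = 80 per group

Cohen's d = |M₁ − M₂| / SD_pooled = |45.7 − 54.1| / 21.3 = 8.4 / 21.3 = 0.394.
For two independent groups with equal n: n = 2·((z_{α/2} + z_β) / d)².
z_{α/2} + z_β = 1.960 + 0.524 = 2.484.
n = 2 × (2.484 / 0.394)² = 2 × 6.305² = 2 × 39.75 = 79.5.
Round up to the next whole participant.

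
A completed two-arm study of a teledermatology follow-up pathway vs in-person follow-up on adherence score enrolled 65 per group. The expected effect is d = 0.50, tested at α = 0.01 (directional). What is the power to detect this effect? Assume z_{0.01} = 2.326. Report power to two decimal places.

For two equal groups, power = Φ(d·√(n/2) − z_{α}).
d·√(n/2) = 0.50 × √(65/2) = 0.50 × 5.701 = 2.850.
z_β = 2.850 − 2.326 = 0.524.
Power = Φ(0.524) = 0.700.

power ≈ 0.70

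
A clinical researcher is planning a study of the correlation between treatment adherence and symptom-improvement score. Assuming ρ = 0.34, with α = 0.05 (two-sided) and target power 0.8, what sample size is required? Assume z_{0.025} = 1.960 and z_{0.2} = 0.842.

n = 66

Fisher's z: C = ½·ln((1+r)/(1−r)) = ½·ln(2.0303) = 0.3541.
n = ((z_{α/2} + z_β)/C)² + 3.
(1.960 + 0.842) / 0.3541 = 2.802 / 0.3541 = 7.913.
n = 7.913² + 3 = 62.62 + 3 = 65.6.
Round up.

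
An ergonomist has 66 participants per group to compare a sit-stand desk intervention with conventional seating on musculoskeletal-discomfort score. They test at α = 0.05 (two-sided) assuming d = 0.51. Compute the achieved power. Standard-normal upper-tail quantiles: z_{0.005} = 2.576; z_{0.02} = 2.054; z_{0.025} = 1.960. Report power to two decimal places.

power ≈ 0.83

For two equal groups, power = Φ(d·√(n/2) − z_{α/2}).
d·√(n/2) = 0.51 × √(66/2) = 0.51 × 5.745 = 2.930.
z_β = 2.930 − 1.960 = 0.970.
Power = Φ(0.970) = 0.834.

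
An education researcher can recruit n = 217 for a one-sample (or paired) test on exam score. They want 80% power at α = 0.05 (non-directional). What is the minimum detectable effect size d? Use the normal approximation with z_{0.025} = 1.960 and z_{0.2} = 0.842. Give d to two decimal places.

For a single sample (or paired design) of n = 217: d_min = (z_{α/2} + z_β)/√n.
z-sum = 1.960 + 0.842 = 2.802.
d_min = 2.802 / √217 = 2.802 / 14.731 = 0.190.

d_min ≈ 0.19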